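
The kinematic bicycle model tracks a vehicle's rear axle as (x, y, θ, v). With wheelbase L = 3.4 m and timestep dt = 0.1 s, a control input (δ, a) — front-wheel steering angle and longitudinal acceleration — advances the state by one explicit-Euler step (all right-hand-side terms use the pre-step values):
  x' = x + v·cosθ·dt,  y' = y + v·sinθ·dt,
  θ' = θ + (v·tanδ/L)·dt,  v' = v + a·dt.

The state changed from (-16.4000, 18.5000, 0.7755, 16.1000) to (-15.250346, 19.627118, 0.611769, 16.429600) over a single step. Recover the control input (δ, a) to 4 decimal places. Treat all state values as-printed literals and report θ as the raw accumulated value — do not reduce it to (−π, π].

δ = -0.3329, a = 3.2960

a = (v'−v)/dt = (0.329600)/0.1 = 3.2960
Δθ = θ'−θ = -0.163731;  (v·dt/L) = 16.1000·0.1/3.4 = 0.473529
tan δ = Δθ·L/(v·dt) = -0.345767  →  δ = -0.3329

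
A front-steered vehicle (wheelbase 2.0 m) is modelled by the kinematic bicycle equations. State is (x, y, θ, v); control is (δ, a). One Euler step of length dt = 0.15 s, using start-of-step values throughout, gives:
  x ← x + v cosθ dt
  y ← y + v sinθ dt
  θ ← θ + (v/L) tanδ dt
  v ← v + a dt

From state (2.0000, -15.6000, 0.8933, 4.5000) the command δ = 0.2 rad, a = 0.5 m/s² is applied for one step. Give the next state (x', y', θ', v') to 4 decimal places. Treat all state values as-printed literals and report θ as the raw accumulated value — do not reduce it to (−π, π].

(2.4231, -15.0741, 0.9617, 4.5750)

x' = 2.0000 + 4.5000·cos(0.8933)·0.15 = 2.4231
y' = -15.6000 + 4.5000·sin(0.8933)·0.15 = -15.0741
θ' = 0.8933 + (4.5000/2.0)·tan(0.2)·0.15 = 0.9617
v' = 4.5000 + 0.5000·0.15 = 4.5750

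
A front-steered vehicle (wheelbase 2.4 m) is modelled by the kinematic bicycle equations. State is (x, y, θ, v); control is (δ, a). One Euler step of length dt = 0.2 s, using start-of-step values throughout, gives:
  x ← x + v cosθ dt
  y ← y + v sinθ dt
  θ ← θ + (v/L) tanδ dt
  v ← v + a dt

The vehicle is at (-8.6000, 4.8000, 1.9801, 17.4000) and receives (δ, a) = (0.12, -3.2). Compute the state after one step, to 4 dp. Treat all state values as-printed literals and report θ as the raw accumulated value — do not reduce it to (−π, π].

(-9.9849, 7.9925, 2.1549, 16.7600)

x' = -8.6000 + 17.4000·cos(1.9801)·0.2 = -9.9849
y' = 4.8000 + 17.4000·sin(1.9801)·0.2 = 7.9925
θ' = 1.9801 + (17.4000/2.4)·tan(0.12)·0.2 = 2.1549
v' = 17.4000 − 3.2000·0.2 = 16.7600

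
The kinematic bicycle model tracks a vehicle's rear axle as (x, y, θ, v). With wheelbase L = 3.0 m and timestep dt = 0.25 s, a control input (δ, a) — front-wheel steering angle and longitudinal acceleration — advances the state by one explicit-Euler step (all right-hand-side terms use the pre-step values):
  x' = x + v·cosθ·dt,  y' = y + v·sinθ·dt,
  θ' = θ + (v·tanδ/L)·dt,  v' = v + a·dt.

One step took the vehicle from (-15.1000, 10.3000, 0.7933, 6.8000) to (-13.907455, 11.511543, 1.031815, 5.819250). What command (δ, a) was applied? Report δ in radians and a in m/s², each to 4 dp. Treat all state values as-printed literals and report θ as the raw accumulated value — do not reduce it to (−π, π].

a = (v'−v)/dt = (-0.980750)/0.25 = -3.9230
Δθ = θ'−θ = 0.238515;  (v·dt/L) = 6.8000·0.25/3.0 = 0.566667
tan δ = Δθ·L/(v·dt) = 0.420909  →  δ = 0.3984

δ = 0.3984, a = -3.9230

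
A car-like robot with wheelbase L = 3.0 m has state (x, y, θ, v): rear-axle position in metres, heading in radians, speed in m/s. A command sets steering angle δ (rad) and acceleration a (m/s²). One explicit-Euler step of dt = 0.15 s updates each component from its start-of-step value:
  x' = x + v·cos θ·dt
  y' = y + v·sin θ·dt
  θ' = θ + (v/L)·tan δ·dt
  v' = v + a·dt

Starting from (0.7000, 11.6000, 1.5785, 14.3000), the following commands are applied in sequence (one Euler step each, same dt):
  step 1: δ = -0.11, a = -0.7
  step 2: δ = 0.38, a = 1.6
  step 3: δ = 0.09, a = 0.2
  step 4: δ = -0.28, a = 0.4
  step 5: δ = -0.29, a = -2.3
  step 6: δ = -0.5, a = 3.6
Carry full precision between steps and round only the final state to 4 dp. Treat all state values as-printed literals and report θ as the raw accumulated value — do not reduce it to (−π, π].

after step 1 (δ=-0.11, a=-0.7): (0.683476, 13.744936, 1.499531, 14.195000)
after step 2 (δ=0.38, a=1.6): (0.835089, 15.868782, 1.783014, 14.435000)
after step 3 (δ=0.09, a=0.2): (0.379025, 17.985457, 1.848148, 14.465000)
after step 4 (δ=-0.28, a=0.4): (-0.215073, 20.072288, 1.640174, 14.525000)
after step 5 (δ=-0.29, a=-2.3): (-0.366109, 22.245796, 1.423452, 14.180000)
after step 6 (δ=-0.5, a=3.6): (-0.053840, 24.349749, 1.036123, 14.720000)

(-0.0538, 24.3497, 1.0361, 14.7200)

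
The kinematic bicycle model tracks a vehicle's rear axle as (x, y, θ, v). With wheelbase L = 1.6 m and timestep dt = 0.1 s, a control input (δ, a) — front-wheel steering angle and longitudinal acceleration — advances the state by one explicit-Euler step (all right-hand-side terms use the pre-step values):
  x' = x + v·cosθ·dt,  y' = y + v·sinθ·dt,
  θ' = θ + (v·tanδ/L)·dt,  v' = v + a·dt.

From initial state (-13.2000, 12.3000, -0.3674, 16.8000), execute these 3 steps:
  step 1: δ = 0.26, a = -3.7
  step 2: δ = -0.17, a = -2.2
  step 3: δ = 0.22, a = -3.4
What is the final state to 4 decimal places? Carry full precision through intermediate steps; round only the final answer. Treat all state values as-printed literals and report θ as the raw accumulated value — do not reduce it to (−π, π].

(-8.4308, 11.1285, -0.0378, 15.8700)

after step 1 (δ=0.26, a=-3.7): (-11.632116, 11.696561, -0.088077, 16.430000)
after step 2 (δ=-0.17, a=-2.2): (-9.995485, 11.552036, -0.264347, 16.210000)
after step 3 (δ=0.22, a=-3.4): (-8.430793, 11.128502, -0.037793, 15.870000)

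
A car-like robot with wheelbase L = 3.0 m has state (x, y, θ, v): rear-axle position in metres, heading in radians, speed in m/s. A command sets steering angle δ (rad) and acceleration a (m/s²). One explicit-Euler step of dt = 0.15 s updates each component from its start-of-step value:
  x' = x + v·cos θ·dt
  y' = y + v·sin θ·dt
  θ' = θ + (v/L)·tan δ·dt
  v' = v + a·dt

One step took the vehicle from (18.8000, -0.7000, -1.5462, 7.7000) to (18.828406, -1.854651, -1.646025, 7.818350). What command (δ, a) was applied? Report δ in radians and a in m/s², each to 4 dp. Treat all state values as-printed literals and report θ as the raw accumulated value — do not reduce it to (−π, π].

a = (v'−v)/dt = (0.118350)/0.15 = 0.7890
Δθ = θ'−θ = -0.099825;  (v·dt/L) = 7.7000·0.15/3.0 = 0.385000
tan δ = Δθ·L/(v·dt) = -0.259286  →  δ = -0.2537

δ = -0.2537, a = 0.7890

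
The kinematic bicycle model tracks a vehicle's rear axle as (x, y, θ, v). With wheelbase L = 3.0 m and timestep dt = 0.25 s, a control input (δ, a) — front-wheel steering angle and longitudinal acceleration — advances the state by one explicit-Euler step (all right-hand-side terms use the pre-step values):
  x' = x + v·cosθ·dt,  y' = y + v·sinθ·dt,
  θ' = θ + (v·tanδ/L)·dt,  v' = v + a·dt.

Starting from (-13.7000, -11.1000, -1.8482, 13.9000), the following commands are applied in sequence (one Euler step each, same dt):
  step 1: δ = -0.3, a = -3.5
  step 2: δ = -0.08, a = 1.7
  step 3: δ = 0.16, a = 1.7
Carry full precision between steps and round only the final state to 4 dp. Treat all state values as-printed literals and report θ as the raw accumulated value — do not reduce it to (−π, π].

(-18.8092, -19.5841, -2.1127, 13.8750)

after step 1 (δ=-0.3, a=-3.5): (-14.651662, -14.442150, -2.206514, 13.025000)
after step 2 (δ=-0.08, a=1.7): (-16.585078, -17.062277, -2.293534, 13.450000)
after step 3 (δ=0.16, a=1.7): (-18.809170, -19.584145, -2.112654, 13.875000)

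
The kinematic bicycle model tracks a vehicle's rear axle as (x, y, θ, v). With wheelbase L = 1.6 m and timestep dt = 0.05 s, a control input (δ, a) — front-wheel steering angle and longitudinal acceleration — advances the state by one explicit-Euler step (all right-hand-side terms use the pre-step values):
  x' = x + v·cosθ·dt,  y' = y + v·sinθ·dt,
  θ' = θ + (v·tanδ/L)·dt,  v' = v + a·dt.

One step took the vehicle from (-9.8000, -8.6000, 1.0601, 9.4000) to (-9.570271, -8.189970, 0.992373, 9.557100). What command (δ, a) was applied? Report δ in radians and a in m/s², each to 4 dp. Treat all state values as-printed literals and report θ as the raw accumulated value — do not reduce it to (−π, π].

δ = -0.2266, a = 3.1420

a = (v'−v)/dt = (0.157100)/0.05 = 3.1420
Δθ = θ'−θ = -0.067727;  (v·dt/L) = 9.4000·0.05/1.6 = 0.293750
tan δ = Δθ·L/(v·dt) = -0.230560  →  δ = -0.2266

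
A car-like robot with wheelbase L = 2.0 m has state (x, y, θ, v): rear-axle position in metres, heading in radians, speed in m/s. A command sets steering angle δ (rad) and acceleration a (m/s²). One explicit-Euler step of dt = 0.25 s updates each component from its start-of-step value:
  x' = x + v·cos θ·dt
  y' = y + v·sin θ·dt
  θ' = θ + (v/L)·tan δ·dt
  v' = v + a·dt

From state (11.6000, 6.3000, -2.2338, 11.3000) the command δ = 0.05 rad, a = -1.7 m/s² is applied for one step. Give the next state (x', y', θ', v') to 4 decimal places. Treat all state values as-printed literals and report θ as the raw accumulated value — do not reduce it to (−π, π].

(9.8612, 4.0735, -2.1631, 10.8750)

x' = 11.6000 + 11.3000·cos(-2.2338)·0.25 = 9.8612
y' = 6.3000 + 11.3000·sin(-2.2338)·0.25 = 4.0735
θ' = -2.2338 + (11.3000/2.0)·tan(0.05)·0.25 = -2.1631
v' = 11.3000 − 1.7000·0.25 = 10.8750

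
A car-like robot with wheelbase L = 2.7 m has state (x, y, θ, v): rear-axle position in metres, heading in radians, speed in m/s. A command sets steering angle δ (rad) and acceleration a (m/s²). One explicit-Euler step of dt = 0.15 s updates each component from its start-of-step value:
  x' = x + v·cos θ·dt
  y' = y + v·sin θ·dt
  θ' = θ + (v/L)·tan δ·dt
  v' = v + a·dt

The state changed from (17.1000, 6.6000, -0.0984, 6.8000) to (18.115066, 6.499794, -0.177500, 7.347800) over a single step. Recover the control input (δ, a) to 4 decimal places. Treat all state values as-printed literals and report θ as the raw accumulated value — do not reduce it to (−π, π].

δ = -0.2064, a = 3.6520

a = (v'−v)/dt = (0.547800)/0.15 = 3.6520
Δθ = θ'−θ = -0.079100;  (v·dt/L) = 6.8000·0.15/2.7 = 0.377778
tan δ = Δθ·L/(v·dt) = -0.209382  →  δ = -0.2064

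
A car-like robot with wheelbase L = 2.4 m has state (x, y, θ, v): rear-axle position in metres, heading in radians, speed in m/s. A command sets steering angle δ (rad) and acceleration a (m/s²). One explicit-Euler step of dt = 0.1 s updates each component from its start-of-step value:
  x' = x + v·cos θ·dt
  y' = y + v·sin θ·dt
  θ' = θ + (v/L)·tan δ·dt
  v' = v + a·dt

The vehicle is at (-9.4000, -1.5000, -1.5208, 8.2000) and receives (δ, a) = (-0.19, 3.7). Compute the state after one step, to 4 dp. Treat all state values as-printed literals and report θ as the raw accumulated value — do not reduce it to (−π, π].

x' = -9.4000 + 8.2000·cos(-1.5208)·0.1 = -9.3590
y' = -1.5000 + 8.2000·sin(-1.5208)·0.1 = -2.3190
θ' = -1.5208 + (8.2000/2.4)·tan(-0.19)·0.1 = -1.5865
v' = 8.2000 + 3.7000·0.1 = 8.5700

(-9.3590, -2.3190, -1.5865, 8.5700)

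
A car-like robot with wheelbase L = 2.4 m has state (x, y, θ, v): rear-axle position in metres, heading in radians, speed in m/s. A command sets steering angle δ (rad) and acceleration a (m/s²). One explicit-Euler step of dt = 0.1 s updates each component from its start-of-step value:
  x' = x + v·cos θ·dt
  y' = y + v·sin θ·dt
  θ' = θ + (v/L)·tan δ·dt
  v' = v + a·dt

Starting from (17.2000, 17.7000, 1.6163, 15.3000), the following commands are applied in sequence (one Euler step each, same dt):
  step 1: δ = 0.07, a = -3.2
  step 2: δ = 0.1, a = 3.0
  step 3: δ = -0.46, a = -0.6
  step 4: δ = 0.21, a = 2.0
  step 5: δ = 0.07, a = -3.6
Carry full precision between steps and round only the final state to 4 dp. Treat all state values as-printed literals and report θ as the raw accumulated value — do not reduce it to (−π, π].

(17.0516, 25.2739, 1.5884, 15.0600)

after step 1 (δ=0.07, a=-3.2): (17.130403, 19.228416, 1.660998, 14.980000)
after step 2 (δ=0.1, a=3.0): (16.995464, 20.720326, 1.723624, 15.280000)
after step 3 (δ=-0.46, a=-0.6): (16.762852, 22.230517, 1.408188, 15.220000)
after step 4 (δ=0.21, a=2.0): (17.009253, 23.732439, 1.543356, 15.420000)
after step 5 (δ=0.07, a=-3.6): (17.051561, 25.273859, 1.588404, 15.060000)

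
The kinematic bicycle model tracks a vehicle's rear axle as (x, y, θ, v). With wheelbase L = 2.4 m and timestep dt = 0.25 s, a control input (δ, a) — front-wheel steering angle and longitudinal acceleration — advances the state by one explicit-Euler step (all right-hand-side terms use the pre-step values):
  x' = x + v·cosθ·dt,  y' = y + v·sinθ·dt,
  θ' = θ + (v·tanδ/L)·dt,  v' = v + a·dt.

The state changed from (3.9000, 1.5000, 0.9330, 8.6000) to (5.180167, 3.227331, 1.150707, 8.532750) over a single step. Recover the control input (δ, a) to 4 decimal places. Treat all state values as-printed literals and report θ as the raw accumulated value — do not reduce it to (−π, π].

a = (v'−v)/dt = (-0.067250)/0.25 = -0.2690
Δθ = θ'−θ = 0.217707;  (v·dt/L) = 8.6000·0.25/2.4 = 0.895833
tan δ = Δθ·L/(v·dt) = 0.243022  →  δ = 0.2384

δ = 0.2384, a = -0.2690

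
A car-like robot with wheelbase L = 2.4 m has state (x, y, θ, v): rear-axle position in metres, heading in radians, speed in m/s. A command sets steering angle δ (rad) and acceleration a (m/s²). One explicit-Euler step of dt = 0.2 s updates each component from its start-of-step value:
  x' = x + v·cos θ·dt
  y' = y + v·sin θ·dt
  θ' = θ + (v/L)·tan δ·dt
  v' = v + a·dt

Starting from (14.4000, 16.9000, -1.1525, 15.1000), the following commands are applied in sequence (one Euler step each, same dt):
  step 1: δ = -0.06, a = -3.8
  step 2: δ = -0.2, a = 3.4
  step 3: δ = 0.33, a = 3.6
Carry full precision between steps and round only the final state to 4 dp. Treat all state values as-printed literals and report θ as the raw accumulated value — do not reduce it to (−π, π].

(16.8918, 8.4503, -1.0416, 15.7400)

after step 1 (δ=-0.06, a=-3.8): (15.626737, 14.140377, -1.228091, 14.340000)
after step 2 (δ=-0.2, a=3.4): (16.590490, 11.439155, -1.470329, 15.020000)
after step 3 (δ=0.33, a=3.6): (16.891785, 8.450303, -1.041602, 15.740000)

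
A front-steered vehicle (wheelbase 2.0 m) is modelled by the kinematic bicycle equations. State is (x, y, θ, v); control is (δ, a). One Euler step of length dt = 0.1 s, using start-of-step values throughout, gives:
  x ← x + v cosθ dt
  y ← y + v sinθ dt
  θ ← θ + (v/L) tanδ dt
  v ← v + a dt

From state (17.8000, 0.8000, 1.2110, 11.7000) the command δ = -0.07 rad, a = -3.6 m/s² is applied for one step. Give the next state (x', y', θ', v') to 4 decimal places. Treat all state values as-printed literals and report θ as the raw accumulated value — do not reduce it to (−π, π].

x' = 17.8000 + 11.7000·cos(1.2110)·0.1 = 18.2119
y' = 0.8000 + 11.7000·sin(1.2110)·0.1 = 1.8951
θ' = 1.2110 + (11.7000/2.0)·tan(-0.07)·0.1 = 1.1700
v' = 11.7000 − 3.6000·0.1 = 11.3400

(18.2119, 1.8951, 1.1700, 11.3400)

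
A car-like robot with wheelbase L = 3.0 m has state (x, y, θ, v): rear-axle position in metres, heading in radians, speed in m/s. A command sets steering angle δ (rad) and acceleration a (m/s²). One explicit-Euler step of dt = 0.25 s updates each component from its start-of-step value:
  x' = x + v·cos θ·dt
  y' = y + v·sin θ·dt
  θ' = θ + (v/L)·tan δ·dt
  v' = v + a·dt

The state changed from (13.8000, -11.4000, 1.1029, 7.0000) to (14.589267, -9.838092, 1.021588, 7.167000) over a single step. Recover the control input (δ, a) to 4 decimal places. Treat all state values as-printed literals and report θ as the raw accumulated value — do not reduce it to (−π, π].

δ = -0.1385, a = 0.6680

a = (v'−v)/dt = (0.167000)/0.25 = 0.6680
Δθ = θ'−θ = -0.081312;  (v·dt/L) = 7.0000·0.25/3.0 = 0.583333
tan δ = Δθ·L/(v·dt) = -0.139392  →  δ = -0.1385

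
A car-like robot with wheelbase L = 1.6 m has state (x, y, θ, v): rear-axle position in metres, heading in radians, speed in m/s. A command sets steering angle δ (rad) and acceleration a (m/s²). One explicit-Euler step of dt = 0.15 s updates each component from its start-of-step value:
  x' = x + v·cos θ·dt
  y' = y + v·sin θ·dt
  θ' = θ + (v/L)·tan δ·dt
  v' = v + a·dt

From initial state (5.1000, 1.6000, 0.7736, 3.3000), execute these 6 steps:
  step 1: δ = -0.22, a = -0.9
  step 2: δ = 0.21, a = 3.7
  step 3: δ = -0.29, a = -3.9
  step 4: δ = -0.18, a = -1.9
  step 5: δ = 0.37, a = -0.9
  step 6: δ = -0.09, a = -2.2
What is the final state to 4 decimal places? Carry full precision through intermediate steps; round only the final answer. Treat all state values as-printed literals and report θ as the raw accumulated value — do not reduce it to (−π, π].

after step 1 (δ=-0.22, a=-0.9): (5.454123, 1.945864, 0.704418, 3.165000)
after step 2 (δ=0.21, a=3.7): (5.815877, 2.253308, 0.767661, 3.720000)
after step 3 (δ=-0.29, a=-3.9): (6.217379, 2.640813, 0.663590, 3.135000)
after step 4 (δ=-0.18, a=-1.9): (6.587835, 2.930463, 0.610108, 2.850000)
after step 5 (δ=0.37, a=-0.9): (6.938208, 3.175401, 0.713740, 2.715000)
after step 6 (δ=-0.09, a=-2.2): (7.246056, 3.442014, 0.690770, 2.385000)

(7.2461, 3.4420, 0.6908, 2.3850)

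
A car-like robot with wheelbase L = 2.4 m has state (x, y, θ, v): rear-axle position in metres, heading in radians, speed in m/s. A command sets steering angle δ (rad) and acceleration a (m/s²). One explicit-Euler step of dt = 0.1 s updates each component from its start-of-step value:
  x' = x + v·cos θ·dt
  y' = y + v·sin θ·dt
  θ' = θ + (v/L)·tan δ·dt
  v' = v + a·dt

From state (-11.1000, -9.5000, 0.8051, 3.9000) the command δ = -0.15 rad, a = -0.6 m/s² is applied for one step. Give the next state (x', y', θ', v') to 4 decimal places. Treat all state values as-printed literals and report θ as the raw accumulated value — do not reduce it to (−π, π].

x' = -11.1000 + 3.9000·cos(0.8051)·0.1 = -10.8297
y' = -9.5000 + 3.9000·sin(0.8051)·0.1 = -9.2188
θ' = 0.8051 + (3.9000/2.4)·tan(-0.15)·0.1 = 0.7805
v' = 3.9000 − 0.6000·0.1 = 3.8400

(-10.8297, -9.2188, 0.7805, 3.8400)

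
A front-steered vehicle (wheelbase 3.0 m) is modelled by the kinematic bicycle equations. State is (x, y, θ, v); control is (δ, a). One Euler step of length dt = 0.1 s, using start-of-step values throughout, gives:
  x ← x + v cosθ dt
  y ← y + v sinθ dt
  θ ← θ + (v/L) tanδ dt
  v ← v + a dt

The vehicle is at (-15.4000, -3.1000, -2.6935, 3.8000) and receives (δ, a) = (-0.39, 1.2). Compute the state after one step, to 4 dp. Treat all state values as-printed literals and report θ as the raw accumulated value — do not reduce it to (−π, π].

x' = -15.4000 + 3.8000·cos(-2.6935)·0.1 = -15.7425
y' = -3.1000 + 3.8000·sin(-2.6935)·0.1 = -3.2646
θ' = -2.6935 + (3.8000/3.0)·tan(-0.39)·0.1 = -2.7456
v' = 3.8000 + 1.2000·0.1 = 3.9200

(-15.7425, -3.2646, -2.7456, 3.9200)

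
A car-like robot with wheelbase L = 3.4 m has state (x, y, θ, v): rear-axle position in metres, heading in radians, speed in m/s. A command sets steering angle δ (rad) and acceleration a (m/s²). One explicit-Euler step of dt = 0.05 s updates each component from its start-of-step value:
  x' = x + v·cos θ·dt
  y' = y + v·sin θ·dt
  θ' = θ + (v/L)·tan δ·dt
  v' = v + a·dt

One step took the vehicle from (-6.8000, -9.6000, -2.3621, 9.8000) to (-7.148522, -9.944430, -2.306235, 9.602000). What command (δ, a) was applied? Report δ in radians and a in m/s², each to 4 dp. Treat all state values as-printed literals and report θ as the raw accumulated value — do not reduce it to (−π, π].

a = (v'−v)/dt = (-0.198000)/0.05 = -3.9600
Δθ = θ'−θ = 0.055865;  (v·dt/L) = 9.8000·0.05/3.4 = 0.144118
tan δ = Δθ·L/(v·dt) = 0.387635  →  δ = 0.3698

δ = 0.3698, a = -3.9600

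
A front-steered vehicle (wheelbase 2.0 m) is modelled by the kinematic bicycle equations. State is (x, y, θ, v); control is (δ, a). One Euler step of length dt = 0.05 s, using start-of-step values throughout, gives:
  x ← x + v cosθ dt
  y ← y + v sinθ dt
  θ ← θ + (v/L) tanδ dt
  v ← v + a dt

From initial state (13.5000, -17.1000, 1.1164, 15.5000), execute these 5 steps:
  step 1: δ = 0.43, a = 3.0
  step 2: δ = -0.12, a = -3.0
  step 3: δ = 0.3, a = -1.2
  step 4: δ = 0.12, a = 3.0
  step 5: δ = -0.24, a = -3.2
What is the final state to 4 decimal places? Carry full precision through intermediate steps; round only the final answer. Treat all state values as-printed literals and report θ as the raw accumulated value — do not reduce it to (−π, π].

after step 1 (δ=0.43, a=3.0): (13.840163, -16.403642, 1.294116, 15.650000)
after step 2 (δ=-0.12, a=-3.0): (14.053914, -15.650903, 1.246939, 15.500000)
after step 3 (δ=0.3, a=-1.2): (14.300539, -14.916191, 1.366807, 15.440000)
after step 4 (δ=0.12, a=3.0): (14.456929, -14.160198, 1.413350, 15.590000)
after step 5 (δ=-0.24, a=-3.2): (14.579152, -13.390339, 1.317972, 15.430000)

(14.5792, -13.3903, 1.3180, 15.4300)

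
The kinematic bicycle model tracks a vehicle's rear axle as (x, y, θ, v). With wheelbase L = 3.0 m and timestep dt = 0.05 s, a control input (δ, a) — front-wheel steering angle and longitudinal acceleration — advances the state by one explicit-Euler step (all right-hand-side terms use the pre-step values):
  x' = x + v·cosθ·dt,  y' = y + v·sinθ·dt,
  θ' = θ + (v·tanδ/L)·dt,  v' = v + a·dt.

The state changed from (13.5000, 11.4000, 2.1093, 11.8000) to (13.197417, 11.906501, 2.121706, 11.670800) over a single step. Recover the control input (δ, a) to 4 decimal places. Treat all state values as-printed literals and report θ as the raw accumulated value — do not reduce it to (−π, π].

a = (v'−v)/dt = (-0.129200)/0.05 = -2.5840
Δθ = θ'−θ = 0.012406;  (v·dt/L) = 11.8000·0.05/3.0 = 0.196667
tan δ = Δθ·L/(v·dt) = 0.063081  →  δ = 0.0630

δ = 0.0630, a = -2.5840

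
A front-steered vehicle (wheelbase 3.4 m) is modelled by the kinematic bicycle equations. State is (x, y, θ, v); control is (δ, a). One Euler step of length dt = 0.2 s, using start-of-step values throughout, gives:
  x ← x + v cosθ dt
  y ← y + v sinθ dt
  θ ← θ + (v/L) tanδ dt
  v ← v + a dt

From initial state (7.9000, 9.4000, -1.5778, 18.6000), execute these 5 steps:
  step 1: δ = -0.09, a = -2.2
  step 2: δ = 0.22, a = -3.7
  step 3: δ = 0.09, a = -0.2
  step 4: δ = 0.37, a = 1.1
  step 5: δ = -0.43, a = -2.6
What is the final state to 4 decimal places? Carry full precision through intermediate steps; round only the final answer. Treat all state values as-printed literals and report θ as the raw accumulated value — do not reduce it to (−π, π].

(10.7821, -7.6332, -1.4235, 17.0800)

after step 1 (δ=-0.09, a=-2.2): (7.873947, 5.680091, -1.676537, 18.160000)
after step 2 (δ=0.22, a=-3.7): (7.490611, 2.068377, -1.437659, 17.420000)
after step 3 (δ=0.09, a=-0.2): (7.953091, -1.384790, -1.345186, 17.380000)
after step 4 (δ=0.37, a=1.1): (8.730677, -4.772701, -0.948653, 17.600000)
after step 5 (δ=-0.43, a=-2.6): (10.782058, -7.633162, -1.423460, 17.080000)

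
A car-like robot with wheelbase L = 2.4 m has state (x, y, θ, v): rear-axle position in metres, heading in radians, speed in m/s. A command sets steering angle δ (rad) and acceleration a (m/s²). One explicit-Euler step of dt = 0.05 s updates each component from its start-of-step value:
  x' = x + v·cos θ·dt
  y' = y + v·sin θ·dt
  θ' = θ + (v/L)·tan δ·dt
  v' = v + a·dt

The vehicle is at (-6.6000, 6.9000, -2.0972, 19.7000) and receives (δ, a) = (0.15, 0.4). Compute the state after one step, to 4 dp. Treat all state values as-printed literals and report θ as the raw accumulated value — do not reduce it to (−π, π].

(-7.0949, 6.0483, -2.0352, 19.7200)

x' = -6.6000 + 19.7000·cos(-2.0972)·0.05 = -7.0949
y' = 6.9000 + 19.7000·sin(-2.0972)·0.05 = 6.0483
θ' = -2.0972 + (19.7000/2.4)·tan(0.15)·0.05 = -2.0352
v' = 19.7000 + 0.4000·0.05 = 19.7200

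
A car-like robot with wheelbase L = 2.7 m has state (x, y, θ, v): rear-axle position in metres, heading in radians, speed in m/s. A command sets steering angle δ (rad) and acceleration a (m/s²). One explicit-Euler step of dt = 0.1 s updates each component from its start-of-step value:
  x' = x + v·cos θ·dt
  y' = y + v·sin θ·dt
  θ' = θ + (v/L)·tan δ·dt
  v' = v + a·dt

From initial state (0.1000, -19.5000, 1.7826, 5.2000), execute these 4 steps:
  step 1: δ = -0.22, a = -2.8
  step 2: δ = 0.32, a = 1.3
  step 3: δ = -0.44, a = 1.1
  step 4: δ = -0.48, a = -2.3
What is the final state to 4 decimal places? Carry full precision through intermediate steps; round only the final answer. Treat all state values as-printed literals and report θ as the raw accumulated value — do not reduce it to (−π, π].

(-0.2792, -17.5039, 1.6124, 4.9300)

after step 1 (δ=-0.22, a=-2.8): (-0.009316, -18.991620, 1.739533, 4.920000)
after step 2 (δ=0.32, a=1.3): (-0.091941, -18.506608, 1.799919, 5.050000)
after step 3 (δ=-0.44, a=1.1): (-0.206638, -18.014805, 1.711866, 5.160000)
after step 4 (δ=-0.48, a=-2.3): (-0.279189, -17.503931, 1.612371, 4.930000)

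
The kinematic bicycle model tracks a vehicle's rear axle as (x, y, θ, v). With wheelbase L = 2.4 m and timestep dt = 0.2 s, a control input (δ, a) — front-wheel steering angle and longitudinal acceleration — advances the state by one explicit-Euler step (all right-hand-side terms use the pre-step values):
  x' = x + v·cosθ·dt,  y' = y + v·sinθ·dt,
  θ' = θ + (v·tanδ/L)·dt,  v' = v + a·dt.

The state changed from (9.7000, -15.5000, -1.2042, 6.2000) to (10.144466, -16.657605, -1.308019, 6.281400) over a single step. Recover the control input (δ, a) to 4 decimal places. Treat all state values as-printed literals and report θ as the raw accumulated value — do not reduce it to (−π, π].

a = (v'−v)/dt = (0.081400)/0.2 = 0.4070
Δθ = θ'−θ = -0.103819;  (v·dt/L) = 6.2000·0.2/2.4 = 0.516667
tan δ = Δθ·L/(v·dt) = -0.200940  →  δ = -0.1983

δ = -0.1983, a = 0.4070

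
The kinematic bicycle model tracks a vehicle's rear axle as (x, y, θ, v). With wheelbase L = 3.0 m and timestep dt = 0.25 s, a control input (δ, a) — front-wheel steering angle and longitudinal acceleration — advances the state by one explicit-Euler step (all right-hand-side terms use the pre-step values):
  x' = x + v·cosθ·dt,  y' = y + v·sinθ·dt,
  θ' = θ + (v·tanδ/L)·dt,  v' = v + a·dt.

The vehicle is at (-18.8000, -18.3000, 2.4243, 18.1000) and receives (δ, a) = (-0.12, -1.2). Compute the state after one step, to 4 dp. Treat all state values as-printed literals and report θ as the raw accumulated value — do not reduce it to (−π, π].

(-22.2100, -15.3255, 2.2424, 17.8000)

x' = -18.8000 + 18.1000·cos(2.4243)·0.25 = -22.2100
y' = -18.3000 + 18.1000·sin(2.4243)·0.25 = -15.3255
θ' = 2.4243 + (18.1000/3.0)·tan(-0.12)·0.25 = 2.2424
v' = 18.1000 − 1.2000·0.25 = 17.8000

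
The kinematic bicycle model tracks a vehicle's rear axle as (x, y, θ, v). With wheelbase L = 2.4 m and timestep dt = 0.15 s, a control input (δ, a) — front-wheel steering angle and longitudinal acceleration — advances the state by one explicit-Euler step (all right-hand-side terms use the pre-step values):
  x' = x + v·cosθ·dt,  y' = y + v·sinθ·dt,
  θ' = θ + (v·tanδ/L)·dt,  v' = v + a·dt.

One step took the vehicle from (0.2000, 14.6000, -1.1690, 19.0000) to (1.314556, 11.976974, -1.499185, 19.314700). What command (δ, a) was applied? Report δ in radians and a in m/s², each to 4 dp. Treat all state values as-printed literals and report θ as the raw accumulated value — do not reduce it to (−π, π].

δ = -0.2712, a = 2.0980

a = (v'−v)/dt = (0.314700)/0.15 = 2.0980
Δθ = θ'−θ = -0.330185;  (v·dt/L) = 19.0000·0.15/2.4 = 1.187500
tan δ = Δθ·L/(v·dt) = -0.278051  →  δ = -0.2712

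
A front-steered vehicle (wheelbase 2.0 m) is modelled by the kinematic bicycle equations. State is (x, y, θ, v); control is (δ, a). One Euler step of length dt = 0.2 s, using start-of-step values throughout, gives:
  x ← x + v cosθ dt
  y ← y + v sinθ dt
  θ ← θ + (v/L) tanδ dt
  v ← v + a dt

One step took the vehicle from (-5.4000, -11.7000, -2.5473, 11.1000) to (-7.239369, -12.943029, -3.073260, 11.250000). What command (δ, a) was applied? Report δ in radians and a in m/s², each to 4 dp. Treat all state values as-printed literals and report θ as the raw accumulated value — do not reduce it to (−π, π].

δ = -0.4425, a = 0.7500

a = (v'−v)/dt = (0.150000)/0.2 = 0.7500
Δθ = θ'−θ = -0.525960;  (v·dt/L) = 11.1000·0.2/2.0 = 1.110000
tan δ = Δθ·L/(v·dt) = -0.473838  →  δ = -0.4425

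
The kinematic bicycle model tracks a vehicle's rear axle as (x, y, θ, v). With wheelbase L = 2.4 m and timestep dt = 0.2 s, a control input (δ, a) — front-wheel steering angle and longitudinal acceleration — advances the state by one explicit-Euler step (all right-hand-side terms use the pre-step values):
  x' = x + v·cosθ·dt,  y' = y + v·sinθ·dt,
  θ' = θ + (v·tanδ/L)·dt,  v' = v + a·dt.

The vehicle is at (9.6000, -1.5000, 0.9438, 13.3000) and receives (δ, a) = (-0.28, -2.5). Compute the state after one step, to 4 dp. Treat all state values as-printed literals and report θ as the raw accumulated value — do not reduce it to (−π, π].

x' = 9.6000 + 13.3000·cos(0.9438)·0.2 = 11.1607
y' = -1.5000 + 13.3000·sin(0.9438)·0.2 = 0.6541
θ' = 0.9438 + (13.3000/2.4)·tan(-0.28)·0.2 = 0.6251
v' = 13.3000 − 2.5000·0.2 = 12.8000

(11.1607, 0.6541, 0.6251, 12.8000)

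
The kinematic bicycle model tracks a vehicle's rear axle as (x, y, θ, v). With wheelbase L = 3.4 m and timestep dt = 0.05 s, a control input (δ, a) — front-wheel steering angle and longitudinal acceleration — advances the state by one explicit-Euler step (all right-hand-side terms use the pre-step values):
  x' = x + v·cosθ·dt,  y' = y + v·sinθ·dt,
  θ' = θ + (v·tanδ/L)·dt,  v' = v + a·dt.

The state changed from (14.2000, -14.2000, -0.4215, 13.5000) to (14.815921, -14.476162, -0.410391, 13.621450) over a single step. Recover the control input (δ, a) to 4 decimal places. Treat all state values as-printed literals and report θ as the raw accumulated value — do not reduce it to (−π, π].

δ = 0.0559, a = 2.4290

a = (v'−v)/dt = (0.121450)/0.05 = 2.4290
Δθ = θ'−θ = 0.011109;  (v·dt/L) = 13.5000·0.05/3.4 = 0.198529
tan δ = Δθ·L/(v·dt) = 0.055956  →  δ = 0.0559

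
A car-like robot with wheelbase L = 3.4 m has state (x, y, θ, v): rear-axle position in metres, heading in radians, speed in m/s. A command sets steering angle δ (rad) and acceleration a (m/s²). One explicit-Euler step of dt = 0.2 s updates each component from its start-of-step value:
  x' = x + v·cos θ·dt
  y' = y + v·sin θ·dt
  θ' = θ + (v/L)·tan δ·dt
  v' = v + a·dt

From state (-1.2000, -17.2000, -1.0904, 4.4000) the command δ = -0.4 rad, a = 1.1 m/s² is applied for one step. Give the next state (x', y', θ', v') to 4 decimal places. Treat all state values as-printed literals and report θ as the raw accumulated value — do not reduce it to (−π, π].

x' = -1.2000 + 4.4000·cos(-1.0904)·0.2 = -0.7933
y' = -17.2000 + 4.4000·sin(-1.0904)·0.2 = -17.9804
θ' = -1.0904 + (4.4000/3.4)·tan(-0.4)·0.2 = -1.1998
v' = 4.4000 + 1.1000·0.2 = 4.6200

(-0.7933, -17.9804, -1.1998, 4.6200)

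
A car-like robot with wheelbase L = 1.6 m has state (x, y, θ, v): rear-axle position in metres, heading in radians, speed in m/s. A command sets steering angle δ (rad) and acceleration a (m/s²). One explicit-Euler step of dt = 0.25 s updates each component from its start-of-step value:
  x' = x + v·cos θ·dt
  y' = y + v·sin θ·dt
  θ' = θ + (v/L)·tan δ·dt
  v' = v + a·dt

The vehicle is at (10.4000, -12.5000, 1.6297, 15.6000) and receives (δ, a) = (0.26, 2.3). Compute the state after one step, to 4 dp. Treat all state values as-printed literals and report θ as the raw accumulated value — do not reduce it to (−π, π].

(10.1704, -8.6068, 2.2781, 16.1750)

x' = 10.4000 + 15.6000·cos(1.6297)·0.25 = 10.1704
y' = -12.5000 + 15.6000·sin(1.6297)·0.25 = -8.6068
θ' = 1.6297 + (15.6000/1.6)·tan(0.26)·0.25 = 2.2781
v' = 15.6000 + 2.3000·0.25 = 16.1750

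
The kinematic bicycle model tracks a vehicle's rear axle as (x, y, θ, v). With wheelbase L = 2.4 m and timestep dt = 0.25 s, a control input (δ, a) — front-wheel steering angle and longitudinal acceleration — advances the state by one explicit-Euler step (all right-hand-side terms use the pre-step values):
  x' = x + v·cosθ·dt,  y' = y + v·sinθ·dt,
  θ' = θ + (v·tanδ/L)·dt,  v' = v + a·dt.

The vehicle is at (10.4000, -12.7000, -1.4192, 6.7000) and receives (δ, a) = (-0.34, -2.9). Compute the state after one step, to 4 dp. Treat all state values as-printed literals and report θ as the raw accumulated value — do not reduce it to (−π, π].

x' = 10.4000 + 6.7000·cos(-1.4192)·0.25 = 10.6530
y' = -12.7000 + 6.7000·sin(-1.4192)·0.25 = -14.3558
θ' = -1.4192 + (6.7000/2.4)·tan(-0.34)·0.25 = -1.6661
v' = 6.7000 − 2.9000·0.25 = 5.9750

(10.6530, -14.3558, -1.6661, 5.9750)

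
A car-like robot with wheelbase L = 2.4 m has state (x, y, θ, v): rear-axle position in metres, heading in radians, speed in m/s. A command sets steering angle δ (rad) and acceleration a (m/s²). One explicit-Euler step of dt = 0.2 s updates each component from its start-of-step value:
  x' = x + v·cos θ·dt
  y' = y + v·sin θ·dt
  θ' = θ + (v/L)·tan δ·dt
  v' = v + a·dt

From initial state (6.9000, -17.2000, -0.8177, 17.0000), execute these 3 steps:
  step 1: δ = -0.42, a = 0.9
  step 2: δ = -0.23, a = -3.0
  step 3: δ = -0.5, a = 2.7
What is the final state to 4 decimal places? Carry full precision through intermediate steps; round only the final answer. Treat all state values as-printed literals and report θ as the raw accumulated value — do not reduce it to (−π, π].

after step 1 (δ=-0.42, a=0.9): (9.225264, -19.680554, -1.450344, 17.180000)
after step 2 (δ=-0.23, a=-3.0): (9.638136, -23.091659, -1.785560, 16.580000)
after step 3 (δ=-0.5, a=2.7): (8.931443, -26.331480, -2.540368, 17.120000)

(8.9314, -26.3315, -2.5404, 17.1200)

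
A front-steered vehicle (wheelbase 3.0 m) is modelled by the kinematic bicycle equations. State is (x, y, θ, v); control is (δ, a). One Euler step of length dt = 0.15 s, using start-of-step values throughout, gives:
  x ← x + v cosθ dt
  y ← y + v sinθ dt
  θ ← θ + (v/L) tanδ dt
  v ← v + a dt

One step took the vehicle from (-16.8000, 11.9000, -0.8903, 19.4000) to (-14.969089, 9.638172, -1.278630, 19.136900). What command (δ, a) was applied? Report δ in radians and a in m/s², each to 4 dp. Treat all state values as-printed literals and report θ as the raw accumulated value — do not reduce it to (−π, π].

a = (v'−v)/dt = (-0.263100)/0.15 = -1.7540
Δθ = θ'−θ = -0.388330;  (v·dt/L) = 19.4000·0.15/3.0 = 0.970000
tan δ = Δθ·L/(v·dt) = -0.400340  →  δ = -0.3808

δ = -0.3808, a = -1.7540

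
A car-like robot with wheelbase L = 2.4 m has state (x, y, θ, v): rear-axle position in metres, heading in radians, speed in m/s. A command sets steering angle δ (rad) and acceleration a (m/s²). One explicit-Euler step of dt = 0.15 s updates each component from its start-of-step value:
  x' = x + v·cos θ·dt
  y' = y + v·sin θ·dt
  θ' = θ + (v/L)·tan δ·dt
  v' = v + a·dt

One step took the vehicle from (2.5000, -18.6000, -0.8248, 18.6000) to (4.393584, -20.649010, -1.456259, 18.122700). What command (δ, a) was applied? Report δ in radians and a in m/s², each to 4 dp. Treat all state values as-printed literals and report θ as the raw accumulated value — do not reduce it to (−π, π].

δ = -0.4976, a = -3.1820

a = (v'−v)/dt = (-0.477300)/0.15 = -3.1820
Δθ = θ'−θ = -0.631459;  (v·dt/L) = 18.6000·0.15/2.4 = 1.162500
tan δ = Δθ·L/(v·dt) = -0.543191  →  δ = -0.4976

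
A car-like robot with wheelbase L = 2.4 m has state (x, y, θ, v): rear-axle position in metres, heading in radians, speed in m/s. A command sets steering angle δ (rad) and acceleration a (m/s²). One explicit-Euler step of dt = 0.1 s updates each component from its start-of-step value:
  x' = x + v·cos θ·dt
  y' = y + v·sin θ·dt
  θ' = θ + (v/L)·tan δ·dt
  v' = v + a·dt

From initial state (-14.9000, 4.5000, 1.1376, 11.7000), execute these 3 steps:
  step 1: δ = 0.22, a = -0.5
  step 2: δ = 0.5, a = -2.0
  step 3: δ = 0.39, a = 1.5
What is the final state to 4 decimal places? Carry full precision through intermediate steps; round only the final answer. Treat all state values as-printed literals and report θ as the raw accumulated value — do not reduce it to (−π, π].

after step 1 (δ=0.22, a=-0.5): (-14.408864, 5.561926, 1.246614, 11.650000)
after step 2 (δ=0.5, a=-2.0): (-14.037773, 6.666243, 1.511799, 11.450000)
after step 3 (δ=0.39, a=1.5): (-13.970260, 7.809250, 1.707906, 11.600000)

(-13.9703, 7.8093, 1.7079, 11.6000)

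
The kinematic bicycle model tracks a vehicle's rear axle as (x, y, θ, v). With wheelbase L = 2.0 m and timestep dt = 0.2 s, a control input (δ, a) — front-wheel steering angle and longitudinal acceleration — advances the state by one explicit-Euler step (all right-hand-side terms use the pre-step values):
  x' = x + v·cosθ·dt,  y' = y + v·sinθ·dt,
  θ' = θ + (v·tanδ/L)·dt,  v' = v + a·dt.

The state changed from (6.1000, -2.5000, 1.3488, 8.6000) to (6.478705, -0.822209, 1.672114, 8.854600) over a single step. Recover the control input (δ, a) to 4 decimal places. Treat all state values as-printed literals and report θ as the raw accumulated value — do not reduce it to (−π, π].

δ = 0.3596, a = 1.2730

a = (v'−v)/dt = (0.254600)/0.2 = 1.2730
Δθ = θ'−θ = 0.323314;  (v·dt/L) = 8.6000·0.2/2.0 = 0.860000
tan δ = Δθ·L/(v·dt) = 0.375947  →  δ = 0.3596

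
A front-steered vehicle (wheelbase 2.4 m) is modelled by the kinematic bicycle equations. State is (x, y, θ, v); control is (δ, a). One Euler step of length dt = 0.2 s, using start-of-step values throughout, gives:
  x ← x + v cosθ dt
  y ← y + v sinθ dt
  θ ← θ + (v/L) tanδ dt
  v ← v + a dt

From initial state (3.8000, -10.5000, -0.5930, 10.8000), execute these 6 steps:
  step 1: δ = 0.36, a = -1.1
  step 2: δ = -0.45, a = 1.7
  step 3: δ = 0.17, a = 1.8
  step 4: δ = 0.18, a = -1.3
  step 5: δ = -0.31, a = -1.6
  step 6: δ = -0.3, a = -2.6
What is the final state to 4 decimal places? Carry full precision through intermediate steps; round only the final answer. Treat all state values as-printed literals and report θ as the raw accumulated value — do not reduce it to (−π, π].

(15.0663, -16.7932, -0.9229, 10.1800)

after step 1 (δ=0.36, a=-1.1): (5.591219, -11.707119, -0.254237, 10.580000)
after step 2 (δ=-0.45, a=1.7): (7.639201, -12.239309, -0.680131, 10.920000)
after step 3 (δ=0.17, a=1.8): (9.337239, -13.612815, -0.523923, 11.280000)
after step 4 (δ=0.18, a=-1.3): (11.290627, -14.741449, -0.352872, 11.020000)
after step 5 (δ=-0.31, a=-1.6): (13.358825, -15.503139, -0.647039, 10.700000)
after step 6 (δ=-0.3, a=-2.6): (15.066271, -16.793188, -0.922864, 10.180000)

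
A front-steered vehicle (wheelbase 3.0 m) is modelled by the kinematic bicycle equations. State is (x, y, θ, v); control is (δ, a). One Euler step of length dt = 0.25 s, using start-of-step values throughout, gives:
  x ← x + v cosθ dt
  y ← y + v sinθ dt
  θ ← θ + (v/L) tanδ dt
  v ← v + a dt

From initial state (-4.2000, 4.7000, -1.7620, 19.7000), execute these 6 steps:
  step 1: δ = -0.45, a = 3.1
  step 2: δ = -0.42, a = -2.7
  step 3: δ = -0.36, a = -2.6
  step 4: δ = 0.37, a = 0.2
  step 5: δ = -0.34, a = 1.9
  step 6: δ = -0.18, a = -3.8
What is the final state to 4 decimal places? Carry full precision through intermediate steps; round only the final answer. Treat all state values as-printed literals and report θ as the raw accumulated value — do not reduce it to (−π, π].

after step 1 (δ=-0.45, a=3.1): (-5.135951, -0.135248, -2.555015, 20.475000)
after step 2 (δ=-0.42, a=-2.7): (-9.399051, -2.968546, -3.316980, 19.800000)
after step 3 (δ=-0.36, a=-2.6): (-14.273113, -2.104824, -3.938045, 19.150000)
after step 4 (δ=0.37, a=0.2): (-17.620761, 1.317662, -3.319080, 19.200000)
after step 5 (δ=-0.34, a=1.9): (-22.345356, 2.165134, -3.885059, 19.675000)
after step 6 (δ=-0.18, a=-3.8): (-25.966181, 5.494357, -4.183413, 18.725000)

(-25.9662, 5.4944, -4.1834, 18.7250)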